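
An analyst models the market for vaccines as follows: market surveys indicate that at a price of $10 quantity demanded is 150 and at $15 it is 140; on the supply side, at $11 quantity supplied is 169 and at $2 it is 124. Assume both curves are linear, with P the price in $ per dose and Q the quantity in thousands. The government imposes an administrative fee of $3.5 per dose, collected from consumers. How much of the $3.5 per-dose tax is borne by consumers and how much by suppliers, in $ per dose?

Consumers bear $2.5 per dose; suppliers bear $1 per dose.

Demand slope: (140 − 150)/(15 − 10) = -2, so Qd = 170 − 2P.
Supply slope: (124 − 169)/(2 − 11) = 5, so Qs = 5P + 114.
Without the tax, 170 − 2P = 5P + 114 gives 7P = 56, so P* = $8 and Q* = 154.
With the tax collected from consumers, demand (in seller-price terms) shifts: Qd = 170 − 2(P + 3.5).
New equilibrium: consumers pay $10.5, suppliers receive $7, Q = 149. (Wedge: Pb − Ps = 3.5.)
Burden on consumers: $2.5; on suppliers: $1. (They sum to $3.5.)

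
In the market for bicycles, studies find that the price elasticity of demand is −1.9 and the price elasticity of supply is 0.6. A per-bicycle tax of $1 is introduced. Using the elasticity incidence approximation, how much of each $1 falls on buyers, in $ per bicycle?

Incidence ratio: buyers' share ≈ εs / (εs + |εd|) = 0.6 / (0.6 + 1.9) = 0.24.
So buyers bear ≈ 0.24 × $1 = $0.24; sellers bear $0.76.

Buyers bear ≈ $0.24 per bicycle.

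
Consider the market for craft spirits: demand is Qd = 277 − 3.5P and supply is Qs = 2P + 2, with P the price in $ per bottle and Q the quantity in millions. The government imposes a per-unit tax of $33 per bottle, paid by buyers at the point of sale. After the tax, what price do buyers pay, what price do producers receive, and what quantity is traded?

Buyers pay $62; producers receive $29; quantity = 60.

Before the tax: set 277 − 3.5P = 2P + 2 → P* = $50, Q* = 102.
With the tax collected from buyers, demand (in seller-price terms) shifts: Qd = 277 − 3.5(P + 33).
New equilibrium: buyers pay $62, producers receive $29, Q = 60. (Wedge: Pb − Ps = 33.)
The less price-elastic side of the market bears the larger share of a per-unit tax.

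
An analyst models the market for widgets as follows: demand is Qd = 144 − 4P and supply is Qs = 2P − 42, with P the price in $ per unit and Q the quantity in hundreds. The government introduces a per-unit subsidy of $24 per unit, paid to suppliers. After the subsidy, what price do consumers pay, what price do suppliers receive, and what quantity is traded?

Consumers pay $23; suppliers receive $47; quantity = 52.

Without the subsidy, 144 − 4P = 2P − 42 gives 6P = 186, so P* = $31 and Q* = 20.
With a per-unit subsidy paid to suppliers, each receives P + 24 per unit sold, so supply becomes Qs = 2(P + 24) − 42.
New equilibrium: consumers pay $23, suppliers receive $47, Q = 52. (Wedge: Pb − Ps = −24.)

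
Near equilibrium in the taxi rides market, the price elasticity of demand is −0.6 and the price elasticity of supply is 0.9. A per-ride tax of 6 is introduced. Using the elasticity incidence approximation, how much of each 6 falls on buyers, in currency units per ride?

Incidence ratio: buyers' share ≈ εs / (εs + |εd|) = 0.9 / (0.9 + 0.6) = 0.6.
So buyers bear ≈ 0.6 × 6 = 3.6; suppliers bear 2.4.

Buyers bear ≈ 3.6 per ride.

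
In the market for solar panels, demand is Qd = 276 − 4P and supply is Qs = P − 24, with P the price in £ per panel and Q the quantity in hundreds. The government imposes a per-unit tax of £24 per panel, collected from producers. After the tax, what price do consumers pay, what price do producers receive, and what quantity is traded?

Consumers pay £64.8; producers receive £40.8; quantity = 16.8.

Before the tax: set 276 − 4P = P − 24 → P* = £60, Q* = 36.
With the tax collected from producers, supply shifts: Qs = (P − 24) − 24.
New equilibrium: consumers pay £64.8, producers receive £40.8, Q = 16.8. (Wedge: Pb − Ps = 24.)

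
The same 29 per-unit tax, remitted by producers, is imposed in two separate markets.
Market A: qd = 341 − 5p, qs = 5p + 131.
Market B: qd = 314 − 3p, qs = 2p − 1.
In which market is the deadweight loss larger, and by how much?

Market A: pre-tax p* = 21, q* = 236; post-tax q = 163.5; deadweight loss = 1051.25.
Market B: pre-tax p* = 63, q* = 125; post-tax q = 90.2; deadweight loss = 504.6.
Difference: 1051.25 vs 504.6 → market A is larger by 546.65.

Market A, by 546.65.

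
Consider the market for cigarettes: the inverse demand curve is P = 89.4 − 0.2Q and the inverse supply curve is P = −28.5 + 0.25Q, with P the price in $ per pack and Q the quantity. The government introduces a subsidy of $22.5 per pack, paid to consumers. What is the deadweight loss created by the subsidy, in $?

Rewrite in direct form: Qd = 447 − 5P and Qs = 4P + 114.
Without the subsidy, 447 − 5P = 4P + 114 gives 9P = 333, so P* = $37 and Q* = 262.
With a per-unit subsidy paid to consumers, each effectively pays P − 22.5, so demand becomes Qd = 447 − 5(P − 22.5).
Solving gives Q = 312 with consumers paying $27 and sellers receiving $49.5 (the $22.5 wedge).
Quantity rises by |ΔQ| = |262 − 312| = 50.
DWL = ½ · t · |ΔQ| = ½ · 22.5 · 50 = $562.5.

Deadweight loss = $562.5.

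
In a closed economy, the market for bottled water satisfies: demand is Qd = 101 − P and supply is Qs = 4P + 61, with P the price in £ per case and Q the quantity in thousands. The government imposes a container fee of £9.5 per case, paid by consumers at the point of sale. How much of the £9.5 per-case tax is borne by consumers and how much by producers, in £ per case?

Before the tax: set 101 − P = 4P + 61 → P* = £8, Q* = 93.
With the tax collected from consumers, demand (in seller-price terms) shifts: Qd = 101 − (P + 9.5).
Solving gives Q = 85.4 with consumers paying £15.6 and producers receiving £6.1 (the £9.5 wedge).
Burden on consumers: £7.6; on producers: £1.9. (They sum to £9.5.)
The less price-elastic side of the market bears the larger share of a per-unit tax.

Consumers bear £7.6 per case; producers bear £1.9 per case.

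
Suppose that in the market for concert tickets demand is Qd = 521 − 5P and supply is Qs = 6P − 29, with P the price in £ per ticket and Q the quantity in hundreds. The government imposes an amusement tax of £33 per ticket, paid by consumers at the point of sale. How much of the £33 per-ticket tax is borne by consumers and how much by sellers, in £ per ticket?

Consumers bear £18 per ticket; sellers bear £15 per ticket.

Without the tax, 521 − 5P = 6P − 29 gives 11P = 550, so P* = £50 and Q* = 271.
With the tax collected from consumers, demand (in seller-price terms) shifts: Qd = 521 − 5(P + 33).
New equilibrium: consumers pay £68, sellers receive £35, Q = 181. (Wedge: Pb − Ps = 33.)
Burden on consumers: £18; on sellers: £15. (They sum to £33.)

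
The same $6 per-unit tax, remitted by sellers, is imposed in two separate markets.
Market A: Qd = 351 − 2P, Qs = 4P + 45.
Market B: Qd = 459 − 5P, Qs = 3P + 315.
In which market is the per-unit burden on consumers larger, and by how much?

Market A: pre-tax P* = $51, Q* = 249; post-tax Q = 241; per-unit burden on consumers = $4.
Market B: pre-tax P* = $18, Q* = 369; post-tax Q = 357.75; per-unit burden on consumers = $2.25.
Difference: $4 vs $2.25 → market A is larger by $1.75.

Market A, by $1.75.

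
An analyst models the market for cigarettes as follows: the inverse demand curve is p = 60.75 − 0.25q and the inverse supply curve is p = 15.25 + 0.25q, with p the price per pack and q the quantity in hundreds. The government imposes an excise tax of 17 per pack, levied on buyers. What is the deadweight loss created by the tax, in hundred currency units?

Deadweight loss = 289 hundred.

Inverting to q(p) form: qd = 243 − 4p; qs = 4p − 61.
Before the tax: set 243 − 4p = 4p − 61 → p* = 38, q* = 91.
With the tax collected from buyers, demand (in seller-price terms) shifts: qd = 243 − 4(p + 17).
New equilibrium: buyers pay 46.5, sellers receive 29.5, q = 57. (Wedge: pb − ps = 17.)
Quantity falls by |ΔQ| = |91 − 57| = 34.
DWL = ½ · t · |ΔQ| = ½ · 17 · 34 = 289.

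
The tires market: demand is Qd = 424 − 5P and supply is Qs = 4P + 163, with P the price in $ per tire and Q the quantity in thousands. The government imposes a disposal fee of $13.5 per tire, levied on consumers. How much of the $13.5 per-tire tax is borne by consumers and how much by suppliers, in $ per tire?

Consumers bear $6 per tire; suppliers bear $7.5 per tire.

Without the tax, 424 − 5P = 4P + 163 gives 9P = 261, so P* = $29 and Q* = 279.
With the tax collected from consumers, demand (in seller-price terms) shifts: Qd = 424 − 5(P + 13.5).
New equilibrium: consumers pay $35, suppliers receive $21.5, Q = 249. (Wedge: Pb − Ps = 13.5.)
Burden on consumers: $6; on suppliers: $7.5. (They sum to $13.5.)
The less price-elastic side of the market bears the larger share of a per-unit tax.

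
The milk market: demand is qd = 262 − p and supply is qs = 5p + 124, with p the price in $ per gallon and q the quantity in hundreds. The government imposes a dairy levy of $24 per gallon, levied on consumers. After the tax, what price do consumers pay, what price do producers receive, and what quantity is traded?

Consumers pay $43; producers receive $19; quantity = 219.

Before the tax: set 262 − p = 5p + 124 → p* = $23, q* = 239.
With the tax collected from consumers, demand (in seller-price terms) shifts: qd = 262 − (p + 24).
Solving gives q = 219 with consumers paying $43 and producers receiving $19 (the $24 wedge).
The less price-elastic side of the market bears the larger share of a per-unit tax.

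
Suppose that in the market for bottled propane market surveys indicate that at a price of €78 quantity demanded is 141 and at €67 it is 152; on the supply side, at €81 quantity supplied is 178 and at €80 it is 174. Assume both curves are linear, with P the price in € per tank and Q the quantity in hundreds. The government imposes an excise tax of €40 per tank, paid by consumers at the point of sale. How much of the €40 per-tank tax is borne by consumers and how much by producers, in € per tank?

Consumers bear €32 per tank; producers bear €8 per tank.

Demand slope: (152 − 141)/(67 − 78) = -1, so Qd = 219 − P.
Supply slope: (174 − 178)/(80 − 81) = 4, so Qs = 4P − 146.
Without the tax, 219 − P = 4P − 146 gives 5P = 365, so P* = €73 and Q* = 146.
With the tax collected from consumers, demand (in seller-price terms) shifts: Qd = 219 − (P + 40).
New equilibrium: consumers pay €105, producers receive €65, Q = 114. (Wedge: Pb − Ps = 40.)
Burden on consumers: €32; on producers: €8. (They sum to €40.)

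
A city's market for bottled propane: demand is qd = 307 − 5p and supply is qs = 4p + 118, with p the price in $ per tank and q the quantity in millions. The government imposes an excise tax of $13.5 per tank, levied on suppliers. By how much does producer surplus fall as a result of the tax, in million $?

Without the tax, 307 − 5p = 4p + 118 gives 9p = 189, so p* = $21 and q* = 202.
With the tax collected from suppliers, supply shifts: qs = 4(p − 13.5) + 118.
Solving gives q = 172 with buyers paying $27 and suppliers receiving $13.5 (the $13.5 wedge).
ΔPS is the trapezoid between Q = 172 and Q = 202 of height $7.5: ½ · (202 + 172) · 7.5 = $1402.5.

Producer surplus falls by $1402.5 million.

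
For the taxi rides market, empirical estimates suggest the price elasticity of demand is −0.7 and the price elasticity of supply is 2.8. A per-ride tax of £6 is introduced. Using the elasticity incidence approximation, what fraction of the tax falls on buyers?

Incidence ratio: buyers' share ≈ εs / (εs + |εd|) = 2.8 / (2.8 + 0.7) = 0.8.
Supply is the more elastic side, so buyers bear the larger share.

Buyers' share ≈ 0.8.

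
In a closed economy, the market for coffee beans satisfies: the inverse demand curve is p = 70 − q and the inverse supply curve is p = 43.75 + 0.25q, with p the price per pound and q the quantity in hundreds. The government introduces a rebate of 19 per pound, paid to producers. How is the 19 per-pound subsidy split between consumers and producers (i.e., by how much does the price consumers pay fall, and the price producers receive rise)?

Consumers gain 15.2 per pound; producers gain 3.8 per pound.

Inverting to q(p) form: qd = 70 − p; qs = 4p − 175.
Before the subsidy: set 70 − p = 4p − 175 → p* = 49, q* = 21.
With a per-unit subsidy paid to producers, each receives p + 19 per unit sold, so supply becomes qs = 4(p + 19) − 175.
New equilibrium: consumers pay 33.8, producers receive 52.8, q = 36.2. (Wedge: pb − ps = −19.)
Gain to consumers: 15.2; to producers: 3.8. (They sum to 19.)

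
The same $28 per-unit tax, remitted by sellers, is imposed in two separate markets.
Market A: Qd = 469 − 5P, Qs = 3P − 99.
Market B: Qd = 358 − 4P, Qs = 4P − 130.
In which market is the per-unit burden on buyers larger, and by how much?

Market A: pre-tax P* = $71, Q* = 114; post-tax Q = 61.5; per-unit burden on buyers = $10.5.
Market B: pre-tax P* = $61, Q* = 114; post-tax Q = 58; per-unit burden on buyers = $14.
Difference: $10.5 vs $14 → market B is larger by $3.5.

Market B, by $3.5.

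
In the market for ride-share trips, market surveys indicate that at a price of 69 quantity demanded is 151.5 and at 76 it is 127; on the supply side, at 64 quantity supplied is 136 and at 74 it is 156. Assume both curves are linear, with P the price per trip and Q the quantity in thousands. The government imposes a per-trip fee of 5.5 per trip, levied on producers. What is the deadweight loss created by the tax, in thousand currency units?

Demand slope: (127 − 151.5)/(76 − 69) = -3.5, so Qd = 393 − 3.5P.
Supply slope: (156 − 136)/(74 − 64) = 2, so Qs = 2P + 8.
Before the tax: set 393 − 3.5P = 2P + 8 → P* = 70, Q* = 148.
With the tax collected from producers, supply shifts: Qs = 2(P − 5.5) + 8.
Solving gives Q = 141 with consumers paying 72 and producers receiving 66.5 (the 5.5 wedge).
Quantity falls by |ΔQ| = |148 − 141| = 7.
DWL = ½ · t · |ΔQ| = ½ · 5.5 · 7 = 19.25.

Deadweight loss = 19.25 thousand.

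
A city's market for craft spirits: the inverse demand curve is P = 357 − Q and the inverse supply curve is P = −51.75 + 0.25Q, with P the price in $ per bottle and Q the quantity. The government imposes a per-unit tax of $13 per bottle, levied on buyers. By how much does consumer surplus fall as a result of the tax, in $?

Inverting to Q(P) form: Qd = 357 − P; Qs = 4P + 207.
Before the tax: set 357 − P = 4P + 207 → P* = $30, Q* = 327.
With the tax collected from buyers, demand (in seller-price terms) shifts: Qd = 357 − (P + 13).
Solving gives Q = 316.6 with buyers paying $40.4 and sellers receiving $27.4 (the $13 wedge).
ΔCS is the trapezoid between Q = 316.6 and Q = 327 of height $10.4: ½ · (327 + 316.6) · 10.4 = $3346.72.

Consumer surplus falls by $3346.72.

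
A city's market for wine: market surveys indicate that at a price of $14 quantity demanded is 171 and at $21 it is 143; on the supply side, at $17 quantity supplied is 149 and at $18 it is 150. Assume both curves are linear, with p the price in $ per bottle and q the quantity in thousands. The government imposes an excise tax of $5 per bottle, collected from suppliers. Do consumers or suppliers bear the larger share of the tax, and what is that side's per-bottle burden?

Suppliers bear the larger share: $4 per bottle.

Demand slope: (143 − 171)/(21 − 14) = -4, so qd = 227 − 4p.
Supply slope: (150 − 149)/(18 − 17) = 1, so qs = p + 132.
Without the tax, 227 − 4p = p + 132 gives 5p = 95, so p* = $19 and q* = 151.
With the tax collected from suppliers, supply shifts: qs = (p − 5) + 132.
New equilibrium: consumers pay $20, suppliers receive $15, q = 147. (Wedge: pb − ps = 5.)
Per-bottle burden: consumers $1, suppliers $4.
Suppliers take the larger share because supply is less price-elastic here (demand slope 4 vs supply slope 1).
The less price-elastic side of the market bears the larger share of a per-unit tax.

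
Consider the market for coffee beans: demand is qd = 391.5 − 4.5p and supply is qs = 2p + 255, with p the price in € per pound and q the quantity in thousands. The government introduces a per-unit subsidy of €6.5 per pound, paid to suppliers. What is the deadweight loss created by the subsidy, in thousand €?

Deadweight loss = €29.25 thousand.

Without the subsidy, 391.5 − 4.5p = 2p + 255 gives 6.5p = 136.5, so p* = €21 and q* = 297.
With a per-unit subsidy paid to suppliers, each receives p + 6.5 per unit sold, so supply becomes qs = 2(p + 6.5) + 255.
New equilibrium: buyers pay €19, suppliers receive €25.5, q = 306. (Wedge: pb − ps = −6.5.)
Quantity rises by |ΔQ| = |297 − 306| = 9.
DWL = ½ · t · |ΔQ| = ½ · 6.5 · 9 = €29.25.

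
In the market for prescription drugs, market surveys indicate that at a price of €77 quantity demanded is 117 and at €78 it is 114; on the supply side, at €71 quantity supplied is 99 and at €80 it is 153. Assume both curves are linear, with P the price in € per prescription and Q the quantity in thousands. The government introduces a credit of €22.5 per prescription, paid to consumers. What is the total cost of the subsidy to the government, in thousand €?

Government outlay = €3780 thousand.

Demand slope: (114 − 117)/(78 − 77) = -3, so Qd = 348 − 3P.
Supply slope: (153 − 99)/(80 − 71) = 6, so Qs = 6P − 327.
Before the subsidy: set 348 − 3P = 6P − 327 → P* = €75, Q* = 123.
With a per-unit subsidy paid to consumers, each effectively pays P − 22.5, so demand becomes Qd = 348 − 3(P − 22.5).
Solving gives Q = 168 with consumers paying €60 and suppliers receiving €82.5 (the €22.5 wedge).
Outlay = t · Q = 22.5 · 168 = €3780.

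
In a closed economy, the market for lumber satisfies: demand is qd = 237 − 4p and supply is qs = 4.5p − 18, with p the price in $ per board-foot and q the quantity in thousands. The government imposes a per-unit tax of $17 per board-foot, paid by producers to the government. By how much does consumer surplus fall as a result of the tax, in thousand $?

Consumer surplus falls by $891 thousand.

Before the tax: set 237 − 4p = 4.5p − 18 → p* = $30, q* = 117.
With the tax collected from producers, supply shifts: qs = 4.5(p − 17) − 18.
New equilibrium: buyers pay $39, producers receive $22, q = 81. (Wedge: pb − ps = 17.)
ΔCS is the trapezoid between Q = 81 and Q = 117 of height $9: ½ · (117 + 81) · 9 = $891.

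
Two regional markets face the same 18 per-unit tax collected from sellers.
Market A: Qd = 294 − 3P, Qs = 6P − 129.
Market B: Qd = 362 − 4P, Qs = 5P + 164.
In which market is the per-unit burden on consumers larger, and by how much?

Market A: pre-tax P* = 47, Q* = 153; post-tax Q = 117; per-unit burden on consumers = 12.
Market B: pre-tax P* = 22, Q* = 274; post-tax Q = 234; per-unit burden on consumers = 10.
Difference: 12 vs 10 → market A is larger by 2.

Market A, by 2.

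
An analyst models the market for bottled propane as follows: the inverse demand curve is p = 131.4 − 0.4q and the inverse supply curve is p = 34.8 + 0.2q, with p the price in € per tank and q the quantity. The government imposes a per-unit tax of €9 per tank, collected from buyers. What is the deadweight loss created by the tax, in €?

Inverting to q(p) form: qd = 328.5 − 2.5p; qs = 5p − 174.
Before the tax: set 328.5 − 2.5p = 5p − 174 → p* = €67, q* = 161.
With the tax collected from buyers, demand (in seller-price terms) shifts: qd = 328.5 − 2.5(p + 9).
New equilibrium: buyers pay €73, producers receive €64, q = 146. (Wedge: pb − ps = 9.)
Quantity falls by |ΔQ| = |161 − 146| = 15.
DWL = ½ · t · |ΔQ| = ½ · 9 · 15 = €67.5.

Deadweight loss = €67.5.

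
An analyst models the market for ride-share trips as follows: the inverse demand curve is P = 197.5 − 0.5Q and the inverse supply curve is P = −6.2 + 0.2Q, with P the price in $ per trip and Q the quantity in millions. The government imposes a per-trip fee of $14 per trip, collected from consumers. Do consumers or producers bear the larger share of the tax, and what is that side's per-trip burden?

Inverting to Q(P) form: Qd = 395 − 2P; Qs = 5P + 31.
Without the tax, 395 − 2P = 5P + 31 gives 7P = 364, so P* = $52 and Q* = 291.
With the tax collected from consumers, demand (in seller-price terms) shifts: Qd = 395 − 2(P + 14).
New equilibrium: consumers pay $62, producers receive $48, Q = 271. (Wedge: Pb − Ps = 14.)
Per-trip burden: consumers $10, producers $4.
Consumers take the larger share because demand is less price-elastic here (demand slope 2 vs supply slope 5).
The less price-elastic side of the market bears the larger share of a per-unit tax.

Consumers bear the larger share: $10 per trip.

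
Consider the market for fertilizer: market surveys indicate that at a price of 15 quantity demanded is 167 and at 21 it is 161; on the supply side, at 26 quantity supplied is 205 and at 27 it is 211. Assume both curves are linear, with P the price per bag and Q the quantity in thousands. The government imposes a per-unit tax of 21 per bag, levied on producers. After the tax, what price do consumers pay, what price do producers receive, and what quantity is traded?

Consumers pay 37; producers receive 16; quantity = 145.

Demand slope: (161 − 167)/(21 − 15) = -1, so Qd = 182 − P.
Supply slope: (211 − 205)/(27 − 26) = 6, so Qs = 6P + 49.
Before the tax: set 182 − P = 6P + 49 → P* = 19, Q* = 163.
With the tax collected from producers, supply shifts: Qs = 6(P − 21) + 49.
Solving gives Q = 145 with consumers paying 37 and producers receiving 16 (the 21 wedge).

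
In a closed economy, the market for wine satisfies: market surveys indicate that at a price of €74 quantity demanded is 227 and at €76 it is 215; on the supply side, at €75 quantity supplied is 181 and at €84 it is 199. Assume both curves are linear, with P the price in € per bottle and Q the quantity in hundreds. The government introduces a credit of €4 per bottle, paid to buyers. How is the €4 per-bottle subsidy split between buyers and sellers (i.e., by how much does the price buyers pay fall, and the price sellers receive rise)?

Demand slope: (215 − 227)/(76 − 74) = -6, so Qd = 671 − 6P.
Supply slope: (199 − 181)/(84 − 75) = 2, so Qs = 2P + 31.
Before the subsidy: set 671 − 6P = 2P + 31 → P* = €80, Q* = 191.
With a per-unit subsidy paid to buyers, each effectively pays P − 4, so demand becomes Qd = 671 − 6(P − 4).
Solving gives Q = 197 with buyers paying €79 and sellers receiving €83 (the €4 wedge).
Gain to buyers: €1; to sellers: €3. (They sum to €4.)

Buyers gain €1 per bottle; sellers gain €3 per bottle.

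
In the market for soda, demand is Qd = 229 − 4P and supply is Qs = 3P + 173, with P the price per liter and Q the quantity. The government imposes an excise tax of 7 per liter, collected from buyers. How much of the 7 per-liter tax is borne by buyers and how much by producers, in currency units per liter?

Buyers bear 3 per liter; producers bear 4 per liter.

Before the tax: set 229 − 4P = 3P + 173 → P* = 8, Q* = 197.
With the tax collected from buyers, demand (in seller-price terms) shifts: Qd = 229 − 4(P + 7).
Solving gives Q = 185 with buyers paying 11 and producers receiving 4 (the 7 wedge).
Burden on buyers: 3; on producers: 4. (They sum to 7.)
The less price-elastic side of the market bears the larger share of a per-unit tax.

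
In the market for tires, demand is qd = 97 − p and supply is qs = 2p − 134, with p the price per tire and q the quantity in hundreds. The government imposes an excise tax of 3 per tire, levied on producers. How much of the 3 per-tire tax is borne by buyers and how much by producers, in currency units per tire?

Buyers bear 2 per tire; producers bear 1 per tire.

Without the tax, 97 − p = 2p − 134 gives 3p = 231, so p* = 77 and q* = 20.
With the tax collected from producers, supply shifts: qs = 2(p − 3) − 134.
New equilibrium: buyers pay 79, producers receive 76, q = 18. (Wedge: pb − ps = 3.)
Burden on buyers: 2; on producers: 1. (They sum to 3.)
The less price-elastic side of the market bears the larger share of a per-unit tax.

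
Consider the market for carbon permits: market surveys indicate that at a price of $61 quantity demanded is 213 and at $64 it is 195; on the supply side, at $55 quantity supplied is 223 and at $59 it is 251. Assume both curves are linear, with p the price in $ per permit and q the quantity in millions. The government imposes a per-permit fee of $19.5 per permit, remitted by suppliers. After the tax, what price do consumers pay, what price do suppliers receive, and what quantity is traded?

Demand slope: (195 − 213)/(64 − 61) = -6, so qd = 579 − 6p.
Supply slope: (251 − 223)/(59 − 55) = 7, so qs = 7p − 162.
Without the tax, 579 − 6p = 7p − 162 gives 13p = 741, so p* = $57 and q* = 237.
With the tax collected from suppliers, supply shifts: qs = 7(p − 19.5) − 162.
Solving gives q = 174 with consumers paying $67.5 and suppliers receiving $48 (the $19.5 wedge).
The less price-elastic side of the market bears the larger share of a per-unit tax.

Consumers pay $67.5; suppliers receive $48; quantity = 174.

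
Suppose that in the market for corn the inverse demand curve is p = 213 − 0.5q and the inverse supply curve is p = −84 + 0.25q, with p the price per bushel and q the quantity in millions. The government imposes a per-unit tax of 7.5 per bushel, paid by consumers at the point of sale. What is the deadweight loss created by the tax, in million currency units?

Deadweight loss = 37.5 million.

Rewrite in direct form: qd = 426 − 2p and qs = 4p + 336.
Before the tax: set 426 − 2p = 4p + 336 → p* = 15, q* = 396.
With the tax collected from consumers, demand (in seller-price terms) shifts: qd = 426 − 2(p + 7.5).
New equilibrium: consumers pay 20, sellers receive 12.5, q = 386. (Wedge: pb − ps = 7.5.)
Quantity falls by |ΔQ| = |396 − 386| = 10.
DWL = ½ · t · |ΔQ| = ½ · 7.5 · 10 = 37.5.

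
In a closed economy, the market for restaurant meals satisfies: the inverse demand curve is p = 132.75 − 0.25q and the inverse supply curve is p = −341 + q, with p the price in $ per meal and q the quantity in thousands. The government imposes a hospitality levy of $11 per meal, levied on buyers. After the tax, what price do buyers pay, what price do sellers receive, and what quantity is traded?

Buyers pay $40.2; sellers receive $29.2; quantity = 370.2.

Rewrite in direct form: qd = 531 − 4p and qs = p + 341.
Before the tax: set 531 − 4p = p + 341 → p* = $38, q* = 379.
With the tax collected from buyers, demand (in seller-price terms) shifts: qd = 531 − 4(p + 11).
Solving gives q = 370.2 with buyers paying $40.2 and sellers receiving $29.2 (the $11 wedge).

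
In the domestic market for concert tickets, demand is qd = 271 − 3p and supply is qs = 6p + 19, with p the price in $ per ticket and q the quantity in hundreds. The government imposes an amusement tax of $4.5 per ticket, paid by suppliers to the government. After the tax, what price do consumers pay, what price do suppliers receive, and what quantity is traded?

Consumers pay $31; suppliers receive $26.5; quantity = 178.

Before the tax: set 271 − 3p = 6p + 19 → p* = $28, q* = 187.
With the tax collected from suppliers, supply shifts: qs = 6(p − 4.5) + 19.
Solving gives q = 178 with consumers paying $31 and suppliers receiving $26.5 (the $4.5 wedge).
The less price-elastic side of the market bears the larger share of a per-unit tax.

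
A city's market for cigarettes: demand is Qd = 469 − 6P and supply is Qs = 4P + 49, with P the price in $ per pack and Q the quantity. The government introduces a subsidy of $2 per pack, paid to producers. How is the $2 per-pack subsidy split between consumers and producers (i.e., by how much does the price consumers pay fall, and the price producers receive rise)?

Consumers gain $0.8 per pack; producers gain $1.2 per pack.

Before the subsidy: set 469 − 6P = 4P + 49 → P* = $42, Q* = 217.
With a per-unit subsidy paid to producers, each receives P + 2 per unit sold, so supply becomes Qs = 4(P + 2) + 49.
New equilibrium: consumers pay $41.2, producers receive $43.2, Q = 221.8. (Wedge: Pb − Ps = −2.)
Gain to consumers: $0.8; to producers: $1.2. (They sum to $2.)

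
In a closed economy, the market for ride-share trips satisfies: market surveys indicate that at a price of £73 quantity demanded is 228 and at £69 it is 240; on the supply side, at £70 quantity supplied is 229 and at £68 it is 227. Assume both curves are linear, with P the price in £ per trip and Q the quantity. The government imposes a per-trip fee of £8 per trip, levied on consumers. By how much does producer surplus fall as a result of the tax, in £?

Demand slope: (240 − 228)/(69 − 73) = -3, so Qd = 447 − 3P.
Supply slope: (227 − 229)/(68 − 70) = 1, so Qs = P + 159.
Without the tax, 447 − 3P = P + 159 gives 4P = 288, so P* = £72 and Q* = 231.
With the tax collected from consumers, demand (in seller-price terms) shifts: Qd = 447 − 3(P + 8).
Solving gives Q = 225 with consumers paying £74 and producers receiving £66 (the £8 wedge).
ΔPS is the trapezoid between Q = 225 and Q = 231 of height £6: ½ · (231 + 225) · 6 = £1368.

Producer surplus falls by £1368.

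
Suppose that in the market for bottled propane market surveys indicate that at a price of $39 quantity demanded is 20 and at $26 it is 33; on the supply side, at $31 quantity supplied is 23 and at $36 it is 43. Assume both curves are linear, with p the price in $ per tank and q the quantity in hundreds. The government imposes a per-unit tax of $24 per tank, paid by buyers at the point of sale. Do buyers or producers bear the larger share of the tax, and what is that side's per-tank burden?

Demand slope: (33 − 20)/(26 − 39) = -1, so qd = 59 − p.
Supply slope: (43 − 23)/(36 − 31) = 4, so qs = 4p − 101.
Without the tax, 59 − p = 4p − 101 gives 5p = 160, so p* = $32 and q* = 27.
With the tax collected from buyers, demand (in seller-price terms) shifts: qd = 59 − (p + 24).
Solving gives q = 7.8 with buyers paying $51.2 and producers receiving $27.2 (the $24 wedge).
Per-tank burden: buyers $19.2, producers $4.8.
Buyers take the larger share because demand is less price-elastic here (demand slope 1 vs supply slope 4).
The less price-elastic side of the market bears the larger share of a per-unit tax.

Buyers bear the larger share: $19.2 per tank.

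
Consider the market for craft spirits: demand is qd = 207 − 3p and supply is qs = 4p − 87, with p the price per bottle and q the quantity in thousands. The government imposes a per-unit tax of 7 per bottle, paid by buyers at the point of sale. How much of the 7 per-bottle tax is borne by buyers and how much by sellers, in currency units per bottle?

Buyers bear 4 per bottle; sellers bear 3 per bottle.

Before the tax: set 207 − 3p = 4p − 87 → p* = 42, q* = 81.
With the tax collected from buyers, demand (in seller-price terms) shifts: qd = 207 − 3(p + 7).
Solving gives q = 69 with buyers paying 46 and sellers receiving 39 (the 7 wedge).
Burden on buyers: 4; on sellers: 3. (They sum to 7.)
The less price-elastic side of the market bears the larger share of a per-unit tax.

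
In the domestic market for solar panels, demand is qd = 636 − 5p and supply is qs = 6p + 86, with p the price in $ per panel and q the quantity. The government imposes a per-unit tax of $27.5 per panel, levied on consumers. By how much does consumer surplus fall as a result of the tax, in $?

Consumer surplus falls by $5227.5.

Without the tax, 636 − 5p = 6p + 86 gives 11p = 550, so p* = $50 and q* = 386.
With the tax collected from consumers, demand (in seller-price terms) shifts: qd = 636 − 5(p + 27.5).
Solving gives q = 311 with consumers paying $65 and sellers receiving $37.5 (the $27.5 wedge).
ΔCS is the trapezoid between Q = 311 and Q = 386 of height $15: ½ · (386 + 311) · 15 = $5227.5.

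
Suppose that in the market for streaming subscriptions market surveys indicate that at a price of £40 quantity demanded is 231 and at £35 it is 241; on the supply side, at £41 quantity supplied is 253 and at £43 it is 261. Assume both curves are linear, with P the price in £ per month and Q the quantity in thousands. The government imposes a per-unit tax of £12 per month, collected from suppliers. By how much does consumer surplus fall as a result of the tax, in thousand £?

Consumer surplus falls by £1832 thousand.

Demand slope: (241 − 231)/(35 − 40) = -2, so Qd = 311 − 2P.
Supply slope: (261 − 253)/(43 − 41) = 4, so Qs = 4P + 89.
Without the tax, 311 − 2P = 4P + 89 gives 6P = 222, so P* = £37 and Q* = 237.
With the tax collected from suppliers, supply shifts: Qs = 4(P − 12) + 89.
New equilibrium: consumers pay £45, suppliers receive £33, Q = 221. (Wedge: Pb − Ps = 12.)
ΔCS is the trapezoid between Q = 221 and Q = 237 of height £8: ½ · (237 + 221) · 8 = £1832.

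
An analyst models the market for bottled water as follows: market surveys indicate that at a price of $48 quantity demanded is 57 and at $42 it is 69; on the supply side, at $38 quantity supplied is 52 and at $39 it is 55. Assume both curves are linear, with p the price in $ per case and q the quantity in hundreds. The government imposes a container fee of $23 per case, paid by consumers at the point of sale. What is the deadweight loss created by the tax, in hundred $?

Demand slope: (69 − 57)/(42 − 48) = -2, so qd = 153 − 2p.
Supply slope: (55 − 52)/(39 − 38) = 3, so qs = 3p − 62.
Before the tax: set 153 − 2p = 3p − 62 → p* = $43, q* = 67.
With the tax collected from consumers, demand (in seller-price terms) shifts: qd = 153 − 2(p + 23).
New equilibrium: consumers pay $56.8, suppliers receive $33.8, q = 39.4. (Wedge: pb − ps = 23.)
Quantity falls by |ΔQ| = |67 − 39.4| = 27.6.
DWL = ½ · t · |ΔQ| = ½ · 23 · 27.6 = $317.4.

Deadweight loss = $317.4 hundred.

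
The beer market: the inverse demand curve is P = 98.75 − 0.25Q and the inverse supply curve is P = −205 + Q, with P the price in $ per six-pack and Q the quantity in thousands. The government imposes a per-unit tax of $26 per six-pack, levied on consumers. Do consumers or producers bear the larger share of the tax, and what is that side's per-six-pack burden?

Producers bear the larger share: $20.8 per six-pack.

Inverting to Q(P) form: Qd = 395 − 4P; Qs = P + 205.
Before the tax: set 395 − 4P = P + 205 → P* = $38, Q* = 243.
With the tax collected from consumers, demand (in seller-price terms) shifts: Qd = 395 − 4(P + 26).
Solving gives Q = 222.2 with consumers paying $43.2 and producers receiving $17.2 (the $26 wedge).
Per-six-pack burden: consumers $5.2, producers $20.8.
Producers take the larger share because supply is less price-elastic here (demand slope 4 vs supply slope 1).
The less price-elastic side of the market bears the larger share of a per-unit tax.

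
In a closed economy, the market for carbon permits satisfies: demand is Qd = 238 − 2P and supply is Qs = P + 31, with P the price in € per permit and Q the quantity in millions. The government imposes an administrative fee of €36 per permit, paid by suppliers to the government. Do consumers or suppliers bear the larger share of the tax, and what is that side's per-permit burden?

Before the tax: set 238 − 2P = P + 31 → P* = €69, Q* = 100.
With the tax collected from suppliers, supply shifts: Qs = (P − 36) + 31.
New equilibrium: consumers pay €81, suppliers receive €45, Q = 76. (Wedge: Pb − Ps = 36.)
Per-permit burden: consumers €12, suppliers €24.
Suppliers take the larger share because supply is less price-elastic here (demand slope 2 vs supply slope 1).
The less price-elastic side of the market bears the larger share of a per-unit tax.

Suppliers bear the larger share: €24 per permit.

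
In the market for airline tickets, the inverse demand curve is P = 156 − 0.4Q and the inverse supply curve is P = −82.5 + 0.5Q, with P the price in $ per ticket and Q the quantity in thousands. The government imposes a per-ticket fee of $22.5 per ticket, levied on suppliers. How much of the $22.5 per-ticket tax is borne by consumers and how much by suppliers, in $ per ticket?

Rewrite in direct form: Qd = 390 − 2.5P and Qs = 2P + 165.
Before the tax: set 390 − 2.5P = 2P + 165 → P* = $50, Q* = 265.
With the tax collected from suppliers, supply shifts: Qs = 2(P − 22.5) + 165.
New equilibrium: consumers pay $60, suppliers receive $37.5, Q = 240. (Wedge: Pb − Ps = 22.5.)
Burden on consumers: $10; on suppliers: $12.5. (They sum to $22.5.)
The less price-elastic side of the market bears the larger share of a per-unit tax.

Consumers bear $10 per ticket; suppliers bear $12.5 per ticket.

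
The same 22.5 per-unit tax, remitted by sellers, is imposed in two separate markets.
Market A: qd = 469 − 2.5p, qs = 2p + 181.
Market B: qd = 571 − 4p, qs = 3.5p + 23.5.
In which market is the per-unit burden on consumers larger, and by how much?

Market B, by 0.5.

Market A: pre-tax p* = 64, q* = 309; post-tax q = 284; per-unit burden on consumers = 10.
Market B: pre-tax p* = 73, q* = 279; post-tax q = 237; per-unit burden on consumers = 10.5.
Difference: 10 vs 10.5 → market B is larger by 0.5.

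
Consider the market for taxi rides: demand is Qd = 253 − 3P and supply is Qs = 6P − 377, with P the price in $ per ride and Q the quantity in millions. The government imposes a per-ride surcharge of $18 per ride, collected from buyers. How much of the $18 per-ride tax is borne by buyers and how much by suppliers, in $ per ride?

Before the tax: set 253 − 3P = 6P − 377 → P* = $70, Q* = 43.
With the tax collected from buyers, demand (in seller-price terms) shifts: Qd = 253 − 3(P + 18).
New equilibrium: buyers pay $82, suppliers receive $64, Q = 7. (Wedge: Pb − Ps = 18.)
Burden on buyers: $12; on suppliers: $6. (They sum to $18.)

Buyers bear $12 per ride; suppliers bear $6 per ride.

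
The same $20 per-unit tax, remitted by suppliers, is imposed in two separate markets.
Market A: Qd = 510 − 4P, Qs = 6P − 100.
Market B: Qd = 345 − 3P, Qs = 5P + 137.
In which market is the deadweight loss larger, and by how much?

Market A: pre-tax P* = $61, Q* = 266; post-tax Q = 218; deadweight loss = $480.
Market B: pre-tax P* = $26, Q* = 267; post-tax Q = 229.5; deadweight loss = $375.
Difference: $480 vs $375 → market A is larger by $105.

Market A, by $105.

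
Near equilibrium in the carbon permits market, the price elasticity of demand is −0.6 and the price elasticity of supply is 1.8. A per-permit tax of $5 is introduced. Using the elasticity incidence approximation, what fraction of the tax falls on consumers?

Incidence ratio: consumers' share ≈ εs / (εs + |εd|) = 1.8 / (1.8 + 0.6) = 0.75.
Supply is the more elastic side, so consumers bear the larger share.

Consumers' share ≈ 0.75.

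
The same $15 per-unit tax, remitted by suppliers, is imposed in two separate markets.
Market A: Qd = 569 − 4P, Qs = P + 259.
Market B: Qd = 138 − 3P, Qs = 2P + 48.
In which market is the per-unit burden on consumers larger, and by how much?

Market A: pre-tax P* = $62, Q* = 321; post-tax Q = 309; per-unit burden on consumers = $3.
Market B: pre-tax P* = $18, Q* = 84; post-tax Q = 66; per-unit burden on consumers = $6.
Difference: $3 vs $6 → market B is larger by $3.

Market B, by $3.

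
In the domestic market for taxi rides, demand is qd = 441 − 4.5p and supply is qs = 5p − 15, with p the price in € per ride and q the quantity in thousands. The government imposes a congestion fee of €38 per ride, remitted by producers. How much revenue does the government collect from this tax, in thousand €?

Tax revenue = €5130 thousand.

Before the tax: set 441 − 4.5p = 5p − 15 → p* = €48, q* = 225.
With the tax collected from producers, supply shifts: qs = 5(p − 38) − 15.
New equilibrium: consumers pay €68, producers receive €30, q = 135. (Wedge: pb − ps = 38.)
Revenue = t · Q = 38 · 135 = €5130.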